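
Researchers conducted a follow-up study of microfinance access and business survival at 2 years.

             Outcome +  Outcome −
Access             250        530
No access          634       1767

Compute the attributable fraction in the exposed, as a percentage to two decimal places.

Cells: a = 250, b = 530, c = 634, d = 1767.
Risk in exposed = 250/780 = 0.32051; risk in unexposed = 634/2401 = 0.26406.
RR = 0.32051/0.26406 = 1.21380
AR% = (RR − 1)/RR × 100 = (1.21380 − 1)/1.21380 × 100 = 17.6143%

17.61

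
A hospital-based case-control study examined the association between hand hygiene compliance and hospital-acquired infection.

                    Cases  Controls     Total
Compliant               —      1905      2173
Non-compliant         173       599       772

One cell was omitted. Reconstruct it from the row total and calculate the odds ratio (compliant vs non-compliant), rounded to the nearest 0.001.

The missing cell is in the exposed row: 2173 − 1905 = 268.
So a = 268, b = 1905, c = 173, d = 599.
OR = (a·d)/(b·c) = (268 × 599) / (1905 × 173) = 160532 / 329565 = 0.48710

0.487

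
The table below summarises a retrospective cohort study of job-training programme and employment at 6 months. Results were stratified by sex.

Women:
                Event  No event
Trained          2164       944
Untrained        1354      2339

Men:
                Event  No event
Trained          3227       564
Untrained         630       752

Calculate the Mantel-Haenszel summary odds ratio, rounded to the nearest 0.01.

OR_MH = Σ(aᵢdᵢ/nᵢ) / Σ(bᵢcᵢ/nᵢ), where nᵢ is the stratum total.
Stratum 1 (Women): n = 6801; a·d/n = 2164·2339/6801 = 744.2429; b·c/n = 944·1354/6801 = 187.9394
Stratum 2 (Men): n = 5173; a·d/n = 3227·752/5173 = 469.1096; b·c/n = 564·630/5173 = 68.6874
OR_MH = (744.2429 + 469.1096) / (187.9394 + 68.6874) = 1213.3525 / 256.6268 = 4.72808

4.73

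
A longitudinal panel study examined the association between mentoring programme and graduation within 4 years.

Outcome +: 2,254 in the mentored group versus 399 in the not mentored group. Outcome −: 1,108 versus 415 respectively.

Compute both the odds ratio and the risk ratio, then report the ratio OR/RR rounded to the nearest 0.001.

From the description: a = 2254, b = 1108, c = 399, d = 415.
OR = (2254·415)/(1108·399) = 935410/442092 = 2.11587
Risk in exposed = 2254/3362 = 0.67043; risk in unexposed = 399/814 = 0.49017; RR = 1.36775
OR/RR = 2.11587 / 1.36775 = 1.54697
The outcome is not rare, so the OR lies further from 1 than the RR.

1.547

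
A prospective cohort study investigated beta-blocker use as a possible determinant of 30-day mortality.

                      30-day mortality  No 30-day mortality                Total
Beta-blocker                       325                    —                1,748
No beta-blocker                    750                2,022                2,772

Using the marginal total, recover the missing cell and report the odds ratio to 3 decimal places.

The missing cell is in the exposed row: 1748 − 325 = 1423.
So a = 325, b = 1423, c = 750, d = 2022.
OR = (a·d)/(b·c) = (325 × 2022) / (1423 × 750) = 657150 / 1067250 = 0.61574

0.616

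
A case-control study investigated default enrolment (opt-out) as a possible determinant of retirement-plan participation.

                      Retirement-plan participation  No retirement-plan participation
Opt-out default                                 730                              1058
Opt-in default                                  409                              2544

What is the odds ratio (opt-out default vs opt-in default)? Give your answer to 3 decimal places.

Cells: a = 730, b = 1058, c = 409, d = 2544.
OR = (a·d)/(b·c) = (730 × 2544) / (1058 × 409) = 1857120 / 432722 = 4.29172
The odds of retirement-plan participation are about 4.29 times as high in the opt-out default group.

4.292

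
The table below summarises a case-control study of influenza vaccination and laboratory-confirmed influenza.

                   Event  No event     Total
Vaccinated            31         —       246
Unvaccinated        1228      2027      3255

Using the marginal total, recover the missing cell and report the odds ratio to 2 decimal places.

The missing cell is in the exposed row: 246 − 31 = 215.
So a = 31, b = 215, c = 1228, d = 2027.
OR = (a·d)/(b·c) = (31 × 2027) / (215 × 1228) = 62837 / 264020 = 0.23800

0.24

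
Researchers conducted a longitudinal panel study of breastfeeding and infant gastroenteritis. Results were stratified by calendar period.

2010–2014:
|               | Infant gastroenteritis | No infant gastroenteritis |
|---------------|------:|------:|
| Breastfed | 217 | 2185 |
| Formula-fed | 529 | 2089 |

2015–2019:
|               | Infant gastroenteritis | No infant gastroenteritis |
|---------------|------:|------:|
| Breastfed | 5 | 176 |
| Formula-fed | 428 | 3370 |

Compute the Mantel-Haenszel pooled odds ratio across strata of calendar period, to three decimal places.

0.379

OR_MH = Σ(aᵢdᵢ/nᵢ) / Σ(bᵢcᵢ/nᵢ), where nᵢ is the stratum total.
Stratum 1 (2010–2014): n = 5020; a·d/n = 217·2089/5020 = 90.3014; b·c/n = 2185·529/5020 = 230.2520
Stratum 2 (2015–2019): n = 3979; a·d/n = 5·3370/3979 = 4.2347; b·c/n = 176·428/3979 = 18.9314
OR_MH = (90.3014 + 4.2347) / (230.2520 + 18.9314) = 94.5361 / 249.1834 = 0.37938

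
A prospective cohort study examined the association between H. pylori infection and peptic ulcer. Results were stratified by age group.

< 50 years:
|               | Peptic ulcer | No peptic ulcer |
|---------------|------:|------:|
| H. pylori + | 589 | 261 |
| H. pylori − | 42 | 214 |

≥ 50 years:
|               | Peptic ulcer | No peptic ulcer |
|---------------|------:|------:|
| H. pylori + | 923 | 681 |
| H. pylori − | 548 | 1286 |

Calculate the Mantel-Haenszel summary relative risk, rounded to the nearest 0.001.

RR_MH = Σ(aᵢ·n₀ᵢ/nᵢ) / Σ(cᵢ·n₁ᵢ/nᵢ), with n₁ᵢ = aᵢ+bᵢ (exposed), n₀ᵢ = cᵢ+dᵢ (unexposed), nᵢ = n₁ᵢ+n₀ᵢ.
Stratum 1 (< 50 years): n₁ = 850, n₀ = 256, n = 1106; a·n₀/n = 589·256/1106 = 136.3327; c·n₁/n = 42·850/1106 = 32.2785
Stratum 2 (≥ 50 years): n₁ = 1604, n₀ = 1834, n = 3438; a·n₀/n = 923·1834/3438 = 492.3741; c·n₁/n = 548·1604/3438 = 255.6696
RR_MH = (136.3327 + 492.3741) / (32.2785 + 255.6696) = 628.7068 / 287.9481 = 2.18340

2.183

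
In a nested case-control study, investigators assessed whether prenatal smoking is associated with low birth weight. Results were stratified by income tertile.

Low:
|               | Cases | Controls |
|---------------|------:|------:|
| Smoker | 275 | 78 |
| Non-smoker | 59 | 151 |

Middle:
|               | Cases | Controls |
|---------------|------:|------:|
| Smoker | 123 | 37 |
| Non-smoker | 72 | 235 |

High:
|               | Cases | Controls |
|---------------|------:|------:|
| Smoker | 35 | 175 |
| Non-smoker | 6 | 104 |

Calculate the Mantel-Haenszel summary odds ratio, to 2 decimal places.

8.57

OR_MH = Σ(aᵢdᵢ/nᵢ) / Σ(bᵢcᵢ/nᵢ), where nᵢ is the stratum total.
Stratum 1 (Low): n = 563; a·d/n = 275·151/563 = 73.7567; b·c/n = 78·59/563 = 8.1741
Stratum 2 (Middle): n = 467; a·d/n = 123·235/467 = 61.8951; b·c/n = 37·72/467 = 5.7045
Stratum 3 (High): n = 320; a·d/n = 35·104/320 = 11.3750; b·c/n = 175·6/320 = 3.2812
OR_MH = (73.7567 + 61.8951 + 11.3750) / (8.1741 + 5.7045 + 3.2812) = 147.0267 / 17.1598 = 8.56808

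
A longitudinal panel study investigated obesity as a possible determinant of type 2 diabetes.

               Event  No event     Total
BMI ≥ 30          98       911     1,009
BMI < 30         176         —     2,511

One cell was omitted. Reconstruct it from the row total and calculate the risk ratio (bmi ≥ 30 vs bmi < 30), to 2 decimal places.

The missing cell is in the unexposed row: 2511 − 176 = 2335.
So a = 98, b = 911, c = 176, d = 2335.
RR = [a/(a+b)] / [c/(c+d)] = (98/1009) / (176/2511) = 0.09713/0.07009 = 1.38570

1.39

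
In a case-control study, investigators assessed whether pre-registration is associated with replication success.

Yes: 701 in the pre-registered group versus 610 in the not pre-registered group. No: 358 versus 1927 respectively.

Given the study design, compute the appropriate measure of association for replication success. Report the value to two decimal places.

From the description: a = 701, b = 358, c = 610, d = 1927.
This is a case-control study: participants were sampled on outcome status, so risks in the source population cannot be estimated directly — relative risk is not valid here. The odds ratio is the appropriate measure.
OR = (a·d)/(b·c) = (701 × 1927) / (358 × 610) = 1350827 / 218380 = 6.18567

6.19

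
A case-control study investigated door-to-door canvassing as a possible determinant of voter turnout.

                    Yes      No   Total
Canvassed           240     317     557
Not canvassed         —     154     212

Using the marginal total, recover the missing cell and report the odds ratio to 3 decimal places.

The missing cell is in the unexposed row: 212 − 154 = 58.
So a = 240, b = 317, c = 58, d = 154.
OR = (a·d)/(b·c) = (240 × 154) / (317 × 58) = 36960 / 18386 = 2.01023

2.010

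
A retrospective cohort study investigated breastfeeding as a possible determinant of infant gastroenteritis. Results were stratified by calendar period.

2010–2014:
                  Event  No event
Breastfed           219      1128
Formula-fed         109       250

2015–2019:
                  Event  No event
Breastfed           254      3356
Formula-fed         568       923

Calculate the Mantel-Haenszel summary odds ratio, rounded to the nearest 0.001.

0.175

OR_MH = Σ(aᵢdᵢ/nᵢ) / Σ(bᵢcᵢ/nᵢ), where nᵢ is the stratum total.
Stratum 1 (2010–2014): n = 1706; a·d/n = 219·250/1706 = 32.0926; b·c/n = 1128·109/1706 = 72.0703
Stratum 2 (2015–2019): n = 5101; a·d/n = 254·923/5101 = 45.9600; b·c/n = 3356·568/5101 = 373.6930
OR_MH = (32.0926 + 45.9600) / (72.0703 + 373.6930) = 78.0526 / 445.7633 = 0.17510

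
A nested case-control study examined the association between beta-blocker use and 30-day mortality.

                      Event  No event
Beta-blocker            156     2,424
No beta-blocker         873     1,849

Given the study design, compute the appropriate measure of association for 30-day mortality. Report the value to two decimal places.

Cells: a = 156, b = 2424, c = 873, d = 1849.
This is a nested case-control study: participants were sampled on outcome status, so risks in the source population cannot be estimated directly — relative risk is not valid here. The odds ratio is the appropriate measure.
OR = (a·d)/(b·c) = (156 × 1849) / (2424 × 873) = 288444 / 2116152 = 0.13631

0.14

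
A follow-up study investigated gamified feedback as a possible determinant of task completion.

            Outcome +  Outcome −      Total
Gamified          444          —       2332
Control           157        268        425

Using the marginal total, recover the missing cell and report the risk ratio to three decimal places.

0.515

The missing cell is in the exposed row: 2332 − 444 = 1888.
So a = 444, b = 1888, c = 157, d = 268.
RR = [a/(a+b)] / [c/(c+d)] = (444/2332) / (157/425) = 0.19039/0.36941 = 0.51540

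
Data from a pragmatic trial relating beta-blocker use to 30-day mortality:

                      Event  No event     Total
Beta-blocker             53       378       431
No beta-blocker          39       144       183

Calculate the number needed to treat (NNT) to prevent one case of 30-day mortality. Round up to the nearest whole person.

Risk in treated group = 53/431 = 0.12297; risk in control = 39/183 = 0.21311.
Absolute risk reduction = 0.21311 − 0.12297 = 0.09014
NNT = 1 / ARR = 1 / 0.09014 = 11.093 → round up → 12

12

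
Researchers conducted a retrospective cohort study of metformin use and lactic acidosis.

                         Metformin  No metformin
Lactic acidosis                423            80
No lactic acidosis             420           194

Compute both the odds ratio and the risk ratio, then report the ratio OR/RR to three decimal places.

1.421

Reading the table with exposure as columns: a = 423 (Metformin, case), b = 420 (Metformin, non-case), c = 80 (No metformin, case), d = 194.
OR = (423·194)/(420·80) = 82062/33600 = 2.44232
Risk in exposed = 423/843 = 0.50178; risk in unexposed = 80/274 = 0.29197; RR = 1.71859
OR/RR = 2.44232 / 1.71859 = 1.42112
The outcome is not rare, so the OR lies further from 1 than the RR.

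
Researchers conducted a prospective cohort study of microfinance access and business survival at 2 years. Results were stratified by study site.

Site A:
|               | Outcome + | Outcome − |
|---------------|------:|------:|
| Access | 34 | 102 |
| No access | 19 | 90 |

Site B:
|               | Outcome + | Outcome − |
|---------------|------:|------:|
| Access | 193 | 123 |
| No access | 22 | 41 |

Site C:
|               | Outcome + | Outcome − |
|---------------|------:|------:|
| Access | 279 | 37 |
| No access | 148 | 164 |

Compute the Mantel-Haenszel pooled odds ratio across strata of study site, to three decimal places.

4.469

OR_MH = Σ(aᵢdᵢ/nᵢ) / Σ(bᵢcᵢ/nᵢ), where nᵢ is the stratum total.
Stratum 1 (Site A): n = 245; a·d/n = 34·90/245 = 12.4898; b·c/n = 102·19/245 = 7.9102
Stratum 2 (Site B): n = 379; a·d/n = 193·41/379 = 20.8786; b·c/n = 123·22/379 = 7.1398
Stratum 3 (Site C): n = 628; a·d/n = 279·164/628 = 72.8599; b·c/n = 37·148/628 = 8.7197
OR_MH = (12.4898 + 20.8786 + 72.8599) / (7.9102 + 7.1398 + 8.7197) = 106.2283 / 23.7698 = 4.46905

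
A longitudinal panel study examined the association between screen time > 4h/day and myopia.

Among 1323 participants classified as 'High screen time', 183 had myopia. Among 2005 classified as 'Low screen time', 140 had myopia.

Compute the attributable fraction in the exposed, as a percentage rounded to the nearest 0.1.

49.5

From the description: a = 183, b = 1140, c = 140, d = 1865.
Risk in exposed = 183/1323 = 0.13832; risk in unexposed = 140/2005 = 0.06983.
RR = 0.13832/0.06983 = 1.98097
AR% = (RR − 1)/RR × 100 = (1.98097 − 1)/1.98097 × 100 = 49.5196%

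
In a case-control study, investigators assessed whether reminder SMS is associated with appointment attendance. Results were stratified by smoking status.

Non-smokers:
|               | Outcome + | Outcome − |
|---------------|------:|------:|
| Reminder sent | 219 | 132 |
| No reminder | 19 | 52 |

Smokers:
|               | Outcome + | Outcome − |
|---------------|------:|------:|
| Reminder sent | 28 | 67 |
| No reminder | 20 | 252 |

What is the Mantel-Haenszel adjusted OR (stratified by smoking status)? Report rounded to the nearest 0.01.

OR_MH = Σ(aᵢdᵢ/nᵢ) / Σ(bᵢcᵢ/nᵢ), where nᵢ is the stratum total.
Stratum 1 (Non-smokers): n = 422; a·d/n = 219·52/422 = 26.9858; b·c/n = 132·19/422 = 5.9431
Stratum 2 (Smokers): n = 367; a·d/n = 28·252/367 = 19.2262; b·c/n = 67·20/367 = 3.6512
OR_MH = (26.9858 + 19.2262) / (5.9431 + 3.6512) = 46.2119 / 9.5944 = 4.81658

4.82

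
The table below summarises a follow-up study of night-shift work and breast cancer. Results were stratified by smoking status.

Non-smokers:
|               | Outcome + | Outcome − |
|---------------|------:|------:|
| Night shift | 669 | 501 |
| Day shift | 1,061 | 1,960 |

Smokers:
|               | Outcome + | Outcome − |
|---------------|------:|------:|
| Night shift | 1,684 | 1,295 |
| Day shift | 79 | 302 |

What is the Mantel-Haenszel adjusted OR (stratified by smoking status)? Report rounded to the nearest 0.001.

OR_MH = Σ(aᵢdᵢ/nᵢ) / Σ(bᵢcᵢ/nᵢ), where nᵢ is the stratum total.
Stratum 1 (Non-smokers): n = 4191; a·d/n = 669·1960/4191 = 312.8704; b·c/n = 501·1061/4191 = 126.8339
Stratum 2 (Smokers): n = 3360; a·d/n = 1684·302/3360 = 151.3595; b·c/n = 1295·79/3360 = 30.4479
OR_MH = (312.8704 + 151.3595) / (126.8339 + 30.4479) = 464.2300 / 157.2818 = 2.95158

2.952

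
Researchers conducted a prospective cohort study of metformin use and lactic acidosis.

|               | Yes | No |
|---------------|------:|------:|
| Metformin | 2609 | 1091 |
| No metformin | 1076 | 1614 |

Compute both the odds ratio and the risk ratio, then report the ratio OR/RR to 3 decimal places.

2.035

Cells: a = 2609, b = 1091, c = 1076, d = 1614.
OR = (2609·1614)/(1091·1076) = 4210926/1173916 = 3.58708
Risk in exposed = 2609/3700 = 0.70514; risk in unexposed = 1076/2690 = 0.40000; RR = 1.76284
OR/RR = 3.58708 / 1.76284 = 2.03483
The outcome is not rare, so the OR lies further from 1 than the RR.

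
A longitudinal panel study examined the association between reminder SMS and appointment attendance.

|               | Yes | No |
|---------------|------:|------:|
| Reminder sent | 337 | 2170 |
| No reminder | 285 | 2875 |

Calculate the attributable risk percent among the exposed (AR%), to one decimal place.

32.9

Cells: a = 337, b = 2170, c = 285, d = 2875.
Risk in exposed = 337/2507 = 0.13442; risk in unexposed = 285/3160 = 0.09019.
RR = 0.13442/0.09019 = 1.49045
AR% = (RR − 1)/RR × 100 = (1.49045 − 1)/1.49045 × 100 = 32.9062%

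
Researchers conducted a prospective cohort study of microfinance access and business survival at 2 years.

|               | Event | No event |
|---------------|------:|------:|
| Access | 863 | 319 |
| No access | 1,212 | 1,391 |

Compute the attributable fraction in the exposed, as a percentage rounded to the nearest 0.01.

36.23

Cells: a = 863, b = 319, c = 1212, d = 1391.
Risk in exposed = 863/1182 = 0.73012; risk in unexposed = 1212/2603 = 0.46562.
RR = 0.73012/0.46562 = 1.56807
AR% = (RR − 1)/RR × 100 = (1.56807 − 1)/1.56807 × 100 = 36.2273%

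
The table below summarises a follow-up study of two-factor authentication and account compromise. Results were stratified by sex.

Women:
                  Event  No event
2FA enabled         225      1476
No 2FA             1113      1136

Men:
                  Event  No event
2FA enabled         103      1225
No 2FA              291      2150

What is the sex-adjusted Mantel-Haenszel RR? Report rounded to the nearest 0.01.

RR_MH = Σ(aᵢ·n₀ᵢ/nᵢ) / Σ(cᵢ·n₁ᵢ/nᵢ), with n₁ᵢ = aᵢ+bᵢ (exposed), n₀ᵢ = cᵢ+dᵢ (unexposed), nᵢ = n₁ᵢ+n₀ᵢ.
Stratum 1 (Women): n₁ = 1701, n₀ = 2249, n = 3950; a·n₀/n = 225·2249/3950 = 128.1076; c·n₁/n = 1113·1701/3950 = 479.2944
Stratum 2 (Men): n₁ = 1328, n₀ = 2441, n = 3769; a·n₀/n = 103·2441/3769 = 66.7081; c·n₁/n = 291·1328/3769 = 102.5333
RR_MH = (128.1076 + 66.7081) / (479.2944 + 102.5333) = 194.8157 / 581.8277 = 0.33483

0.33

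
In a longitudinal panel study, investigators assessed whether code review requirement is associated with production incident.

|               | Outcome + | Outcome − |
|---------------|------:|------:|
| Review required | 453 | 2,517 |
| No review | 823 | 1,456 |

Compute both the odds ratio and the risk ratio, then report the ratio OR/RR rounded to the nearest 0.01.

0.75

Cells: a = 453, b = 2517, c = 823, d = 1456.
OR = (453·1456)/(2517·823) = 659568/2071491 = 0.31840
Risk in exposed = 453/2970 = 0.15253; risk in unexposed = 823/2279 = 0.36112; RR = 0.42236
OR/RR = 0.31840 / 0.42236 = 0.75386
The outcome is not rare, so the OR lies further from 1 than the RR.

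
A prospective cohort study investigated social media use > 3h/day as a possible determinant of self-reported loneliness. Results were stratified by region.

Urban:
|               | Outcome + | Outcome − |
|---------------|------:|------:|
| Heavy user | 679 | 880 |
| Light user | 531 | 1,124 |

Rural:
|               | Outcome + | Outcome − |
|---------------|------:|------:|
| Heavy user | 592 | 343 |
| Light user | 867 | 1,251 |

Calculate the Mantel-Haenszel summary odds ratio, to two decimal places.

OR_MH = Σ(aᵢdᵢ/nᵢ) / Σ(bᵢcᵢ/nᵢ), where nᵢ is the stratum total.
Stratum 1 (Urban): n = 3214; a·d/n = 679·1124/3214 = 237.4599; b·c/n = 880·531/3214 = 145.3889
Stratum 2 (Rural): n = 3053; a·d/n = 592·1251/3053 = 242.5784; b·c/n = 343·867/3053 = 97.4062
OR_MH = (237.4599 + 242.5784) / (145.3889 + 97.4062) = 480.0383 / 242.7951 = 1.97713

1.98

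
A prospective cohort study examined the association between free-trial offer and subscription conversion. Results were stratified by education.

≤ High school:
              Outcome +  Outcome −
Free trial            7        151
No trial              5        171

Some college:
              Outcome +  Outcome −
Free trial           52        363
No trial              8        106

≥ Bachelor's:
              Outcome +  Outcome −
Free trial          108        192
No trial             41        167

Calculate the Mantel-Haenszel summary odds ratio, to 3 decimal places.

OR_MH = Σ(aᵢdᵢ/nᵢ) / Σ(bᵢcᵢ/nᵢ), where nᵢ is the stratum total.
Stratum 1 (≤ High school): n = 334; a·d/n = 7·171/334 = 3.5838; b·c/n = 151·5/334 = 2.2605
Stratum 2 (Some college): n = 529; a·d/n = 52·106/529 = 10.4197; b·c/n = 363·8/529 = 5.4896
Stratum 3 (≥ Bachelor's): n = 508; a·d/n = 108·167/508 = 35.5039; b·c/n = 192·41/508 = 15.4961
OR_MH = (3.5838 + 10.4197 + 35.5039) / (2.2605 + 5.4896 + 15.4961) = 49.5074 / 23.2461 = 2.12970

2.130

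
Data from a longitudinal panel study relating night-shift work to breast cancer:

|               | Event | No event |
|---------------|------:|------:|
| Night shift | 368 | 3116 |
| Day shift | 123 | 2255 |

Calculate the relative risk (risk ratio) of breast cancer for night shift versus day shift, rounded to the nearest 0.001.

2.042

Cells: a = 368, b = 3116, c = 123, d = 2255.
Risk in exposed = 368/3484 = 0.10563; risk in unexposed = 123/2378 = 0.05172.
RR = 0.10563 / 0.05172 = 2.04210
The risk among the exposed is 2.04 times that among the unexposed.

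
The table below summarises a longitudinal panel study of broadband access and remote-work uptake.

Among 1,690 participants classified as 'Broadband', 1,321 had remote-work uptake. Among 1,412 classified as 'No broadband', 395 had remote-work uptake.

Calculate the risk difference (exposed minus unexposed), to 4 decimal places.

0.5019

From the description: a = 1321, b = 369, c = 395, d = 1017.
Risk in exposed = 1321/1690 = 0.781657; risk in unexposed = 395/1412 = 0.279745.
Risk difference = 0.781657 − 0.279745 = 0.501912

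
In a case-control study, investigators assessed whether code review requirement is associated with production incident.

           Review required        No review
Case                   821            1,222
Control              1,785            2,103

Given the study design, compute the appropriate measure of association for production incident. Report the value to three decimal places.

0.792

Reading the table with exposure as columns: a = 821 (Review required, case), b = 1785 (Review required, non-case), c = 1222 (No review, case), d = 2103.
This is a case-control study: participants were sampled on outcome status, so risks in the source population cannot be estimated directly — relative risk is not valid here. The odds ratio is the appropriate measure.
OR = (a·d)/(b·c) = (821 × 2103) / (1785 × 1222) = 1726563 / 2181270 = 0.79154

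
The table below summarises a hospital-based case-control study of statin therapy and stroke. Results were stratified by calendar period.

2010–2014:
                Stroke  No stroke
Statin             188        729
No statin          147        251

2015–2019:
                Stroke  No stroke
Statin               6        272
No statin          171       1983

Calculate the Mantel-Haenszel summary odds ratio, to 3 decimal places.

OR_MH = Σ(aᵢdᵢ/nᵢ) / Σ(bᵢcᵢ/nᵢ), where nᵢ is the stratum total.
Stratum 1 (2010–2014): n = 1315; a·d/n = 188·251/1315 = 35.8844; b·c/n = 729·147/1315 = 81.4928
Stratum 2 (2015–2019): n = 2432; a·d/n = 6·1983/2432 = 4.8923; b·c/n = 272·171/2432 = 19.1250
OR_MH = (35.8844 + 4.8923) / (81.4928 + 19.1250) = 40.7767 / 100.6178 = 0.40526

0.405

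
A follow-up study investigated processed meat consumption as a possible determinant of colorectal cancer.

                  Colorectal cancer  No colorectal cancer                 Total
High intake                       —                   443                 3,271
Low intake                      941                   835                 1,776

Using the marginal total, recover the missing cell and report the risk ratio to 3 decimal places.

1.632

The missing cell is in the exposed row: 3271 − 443 = 2828.
So a = 2828, b = 443, c = 941, d = 835.
RR = [a/(a+b)] / [c/(c+d)] = (2828/3271) / (941/1776) = 0.86457/0.52984 = 1.63174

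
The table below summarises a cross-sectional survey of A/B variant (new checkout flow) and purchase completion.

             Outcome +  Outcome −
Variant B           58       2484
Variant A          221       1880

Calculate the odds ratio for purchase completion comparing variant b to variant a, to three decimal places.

Cells: a = 58, b = 2484, c = 221, d = 1880.
OR = (a·d)/(b·c) = (58 × 1880) / (2484 × 221) = 109040 / 548964 = 0.19863
Exposure is associated with lower odds of purchase completion (OR = 0.20 < 1).

0.199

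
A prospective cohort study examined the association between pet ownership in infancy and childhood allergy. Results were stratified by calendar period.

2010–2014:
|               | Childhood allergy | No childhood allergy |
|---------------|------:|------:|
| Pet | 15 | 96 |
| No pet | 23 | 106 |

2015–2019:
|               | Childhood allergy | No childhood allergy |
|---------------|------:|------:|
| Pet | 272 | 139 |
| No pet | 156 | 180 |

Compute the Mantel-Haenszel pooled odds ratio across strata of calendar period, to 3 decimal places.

OR_MH = Σ(aᵢdᵢ/nᵢ) / Σ(bᵢcᵢ/nᵢ), where nᵢ is the stratum total.
Stratum 1 (2010–2014): n = 240; a·d/n = 15·106/240 = 6.6250; b·c/n = 96·23/240 = 9.2000
Stratum 2 (2015–2019): n = 747; a·d/n = 272·180/747 = 65.5422; b·c/n = 139·156/747 = 29.0281
OR_MH = (6.6250 + 65.5422) / (9.2000 + 29.0281) = 72.1672 / 38.2281 = 1.88780

1.888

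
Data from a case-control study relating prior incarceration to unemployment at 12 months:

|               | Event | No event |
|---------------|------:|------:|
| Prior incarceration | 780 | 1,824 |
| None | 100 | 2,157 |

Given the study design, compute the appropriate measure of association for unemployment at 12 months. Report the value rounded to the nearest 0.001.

Cells: a = 780, b = 1824, c = 100, d = 2157.
This is a case-control study: participants were sampled on outcome status, so risks in the source population cannot be estimated directly — relative risk is not valid here. The odds ratio is the appropriate measure.
OR = (a·d)/(b·c) = (780 × 2157) / (1824 × 100) = 1682460 / 182400 = 9.22401

9.224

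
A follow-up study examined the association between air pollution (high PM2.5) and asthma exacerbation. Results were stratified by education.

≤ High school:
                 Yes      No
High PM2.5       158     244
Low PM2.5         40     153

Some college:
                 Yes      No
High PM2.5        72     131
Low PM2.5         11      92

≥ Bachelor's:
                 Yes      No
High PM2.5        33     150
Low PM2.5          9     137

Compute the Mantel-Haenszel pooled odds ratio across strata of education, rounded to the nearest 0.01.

3.01

OR_MH = Σ(aᵢdᵢ/nᵢ) / Σ(bᵢcᵢ/nᵢ), where nᵢ is the stratum total.
Stratum 1 (≤ High school): n = 595; a·d/n = 158·153/595 = 40.6286; b·c/n = 244·40/595 = 16.4034
Stratum 2 (Some college): n = 306; a·d/n = 72·92/306 = 21.6471; b·c/n = 131·11/306 = 4.7092
Stratum 3 (≥ Bachelor's): n = 329; a·d/n = 33·137/329 = 13.7416; b·c/n = 150·9/329 = 4.1033
OR_MH = (40.6286 + 21.6471 + 13.7416) / (16.4034 + 4.7092 + 4.1033) = 76.0173 / 25.2159 = 3.01466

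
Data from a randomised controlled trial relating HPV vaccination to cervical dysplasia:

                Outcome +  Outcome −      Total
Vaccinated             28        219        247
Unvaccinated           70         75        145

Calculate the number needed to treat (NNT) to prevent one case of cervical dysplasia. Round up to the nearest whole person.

3

Risk in treated group = 28/247 = 0.11336; risk in control = 70/145 = 0.48276.
Absolute risk reduction = 0.48276 − 0.11336 = 0.36940
NNT = 1 / ARR = 1 / 0.36940 = 2.707 → round up → 3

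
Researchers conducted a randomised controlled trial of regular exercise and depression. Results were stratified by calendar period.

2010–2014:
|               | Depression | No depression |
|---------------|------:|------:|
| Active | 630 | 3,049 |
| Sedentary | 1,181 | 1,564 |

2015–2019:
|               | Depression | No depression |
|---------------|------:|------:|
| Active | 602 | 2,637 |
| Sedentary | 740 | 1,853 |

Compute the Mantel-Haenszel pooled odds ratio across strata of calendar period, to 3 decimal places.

0.385

OR_MH = Σ(aᵢdᵢ/nᵢ) / Σ(bᵢcᵢ/nᵢ), where nᵢ is the stratum total.
Stratum 1 (2010–2014): n = 6424; a·d/n = 630·1564/6424 = 153.3811; b·c/n = 3049·1181/6424 = 560.5338
Stratum 2 (2015–2019): n = 5832; a·d/n = 602·1853/5832 = 191.2733; b·c/n = 2637·740/5832 = 334.5988
OR_MH = (153.3811 + 191.2733) / (560.5338 + 334.5988) = 344.6544 / 895.1325 = 0.38503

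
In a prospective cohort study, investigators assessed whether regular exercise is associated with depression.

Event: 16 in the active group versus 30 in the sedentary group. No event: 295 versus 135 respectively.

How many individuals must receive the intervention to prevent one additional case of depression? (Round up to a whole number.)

Risk in treated group = 16/311 = 0.05145; risk in control = 30/165 = 0.18182.
Absolute risk reduction = 0.18182 − 0.05145 = 0.13037
NNT = 1 / ARR = 1 / 0.13037 = 7.670 → round up → 8

8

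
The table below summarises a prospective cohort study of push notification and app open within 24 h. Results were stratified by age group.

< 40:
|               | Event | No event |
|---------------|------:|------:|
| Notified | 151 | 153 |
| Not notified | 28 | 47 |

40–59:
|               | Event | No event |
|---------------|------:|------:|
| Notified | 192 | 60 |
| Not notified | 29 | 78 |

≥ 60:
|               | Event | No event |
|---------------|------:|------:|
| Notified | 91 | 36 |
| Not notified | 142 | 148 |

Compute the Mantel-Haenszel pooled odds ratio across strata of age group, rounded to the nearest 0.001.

OR_MH = Σ(aᵢdᵢ/nᵢ) / Σ(bᵢcᵢ/nᵢ), where nᵢ is the stratum total.
Stratum 1 (< 40): n = 379; a·d/n = 151·47/379 = 18.7256; b·c/n = 153·28/379 = 11.3034
Stratum 2 (40–59): n = 359; a·d/n = 192·78/359 = 41.7159; b·c/n = 60·29/359 = 4.8468
Stratum 3 (≥ 60): n = 417; a·d/n = 91·148/417 = 32.2974; b·c/n = 36·142/417 = 12.2590
OR_MH = (18.7256 + 41.7159 + 32.2974) / (11.3034 + 4.8468 + 12.2590) = 92.7388 / 28.4092 = 3.26439

3.264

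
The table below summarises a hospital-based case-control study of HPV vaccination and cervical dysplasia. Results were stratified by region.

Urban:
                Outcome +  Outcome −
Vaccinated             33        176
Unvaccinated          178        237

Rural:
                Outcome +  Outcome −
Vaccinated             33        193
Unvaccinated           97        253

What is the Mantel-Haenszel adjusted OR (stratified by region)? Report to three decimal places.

OR_MH = Σ(aᵢdᵢ/nᵢ) / Σ(bᵢcᵢ/nᵢ), where nᵢ is the stratum total.
Stratum 1 (Urban): n = 624; a·d/n = 33·237/624 = 12.5337; b·c/n = 176·178/624 = 50.2051
Stratum 2 (Rural): n = 576; a·d/n = 33·253/576 = 14.4948; b·c/n = 193·97/576 = 32.5017
OR_MH = (12.5337 + 14.4948) / (50.2051 + 32.5017) = 27.0284 / 82.7069 = 0.32680

0.327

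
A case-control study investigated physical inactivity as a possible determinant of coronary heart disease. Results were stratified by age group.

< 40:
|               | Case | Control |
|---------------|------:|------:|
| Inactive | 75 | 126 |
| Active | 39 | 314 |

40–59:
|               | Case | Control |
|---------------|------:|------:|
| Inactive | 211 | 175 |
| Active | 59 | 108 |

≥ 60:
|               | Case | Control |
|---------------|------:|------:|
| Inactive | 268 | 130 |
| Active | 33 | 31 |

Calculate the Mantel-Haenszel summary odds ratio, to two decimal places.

2.76

OR_MH = Σ(aᵢdᵢ/nᵢ) / Σ(bᵢcᵢ/nᵢ), where nᵢ is the stratum total.
Stratum 1 (< 40): n = 554; a·d/n = 75·314/554 = 42.5090; b·c/n = 126·39/554 = 8.8700
Stratum 2 (40–59): n = 553; a·d/n = 211·108/553 = 41.2080; b·c/n = 175·59/553 = 18.6709
Stratum 3 (≥ 60): n = 462; a·d/n = 268·31/462 = 17.9827; b·c/n = 130·33/462 = 9.2857
OR_MH = (42.5090 + 41.2080 + 17.9827) / (8.8700 + 18.6709 + 9.2857) = 101.6997 / 36.8266 = 2.76158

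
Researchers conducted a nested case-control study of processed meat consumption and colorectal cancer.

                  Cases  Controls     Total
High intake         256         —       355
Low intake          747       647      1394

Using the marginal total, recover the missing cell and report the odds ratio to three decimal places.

2.240

The missing cell is in the exposed row: 355 − 256 = 99.
So a = 256, b = 99, c = 747, d = 647.
OR = (a·d)/(b·c) = (256 × 647) / (99 × 747) = 165632 / 73953 = 2.23969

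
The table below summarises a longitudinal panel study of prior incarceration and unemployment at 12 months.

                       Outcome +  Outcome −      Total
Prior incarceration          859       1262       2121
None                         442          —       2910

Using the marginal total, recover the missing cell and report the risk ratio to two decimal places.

The missing cell is in the unexposed row: 2910 − 442 = 2468.
So a = 859, b = 1262, c = 442, d = 2468.
RR = [a/(a+b)] / [c/(c+d)] = (859/2121) / (442/2910) = 0.40500/0.15189 = 2.66639

2.67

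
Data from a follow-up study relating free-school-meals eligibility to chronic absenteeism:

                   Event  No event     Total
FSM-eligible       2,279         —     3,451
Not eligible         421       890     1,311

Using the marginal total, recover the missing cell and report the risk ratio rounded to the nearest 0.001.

The missing cell is in the exposed row: 3451 − 2279 = 1172.
So a = 2279, b = 1172, c = 421, d = 890.
RR = [a/(a+b)] / [c/(c+d)] = (2279/3451) / (421/1311) = 0.66039/0.32113 = 2.05646

2.056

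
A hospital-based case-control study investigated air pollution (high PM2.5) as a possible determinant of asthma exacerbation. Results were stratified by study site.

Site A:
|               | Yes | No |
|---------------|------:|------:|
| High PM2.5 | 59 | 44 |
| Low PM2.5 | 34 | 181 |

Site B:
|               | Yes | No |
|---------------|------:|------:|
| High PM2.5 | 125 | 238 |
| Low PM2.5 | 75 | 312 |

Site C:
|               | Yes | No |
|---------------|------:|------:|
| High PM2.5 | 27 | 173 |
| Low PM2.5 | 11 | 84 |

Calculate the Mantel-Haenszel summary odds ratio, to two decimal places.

2.67

OR_MH = Σ(aᵢdᵢ/nᵢ) / Σ(bᵢcᵢ/nᵢ), where nᵢ is the stratum total.
Stratum 1 (Site A): n = 318; a·d/n = 59·181/318 = 33.5818; b·c/n = 44·34/318 = 4.7044
Stratum 2 (Site B): n = 750; a·d/n = 125·312/750 = 52.0000; b·c/n = 238·75/750 = 23.8000
Stratum 3 (Site C): n = 295; a·d/n = 27·84/295 = 7.6881; b·c/n = 173·11/295 = 6.4508
OR_MH = (33.5818 + 52.0000 + 7.6881) / (4.7044 + 23.8000 + 6.4508) = 93.2699 / 34.9552 = 2.66827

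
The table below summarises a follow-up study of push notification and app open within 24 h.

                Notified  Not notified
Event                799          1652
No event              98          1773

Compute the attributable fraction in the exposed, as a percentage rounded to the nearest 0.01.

Reading the table with exposure as columns: a = 799 (Notified, case), b = 98 (Notified, non-case), c = 1652 (Not notified, case), d = 1773.
Risk in exposed = 799/897 = 0.89075; risk in unexposed = 1652/3425 = 0.48234.
RR = 0.89075/0.48234 = 1.84674
AR% = (RR − 1)/RR × 100 = (1.84674 − 1)/1.84674 × 100 = 45.8504%

45.85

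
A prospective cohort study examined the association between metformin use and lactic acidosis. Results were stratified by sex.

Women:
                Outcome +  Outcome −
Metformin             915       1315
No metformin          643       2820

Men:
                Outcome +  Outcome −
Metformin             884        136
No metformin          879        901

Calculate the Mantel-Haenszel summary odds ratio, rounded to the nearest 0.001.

OR_MH = Σ(aᵢdᵢ/nᵢ) / Σ(bᵢcᵢ/nᵢ), where nᵢ is the stratum total.
Stratum 1 (Women): n = 5693; a·d/n = 915·2820/5693 = 453.2408; b·c/n = 1315·643/5693 = 148.5236
Stratum 2 (Men): n = 2800; a·d/n = 884·901/2800 = 284.4586; b·c/n = 136·879/2800 = 42.6943
OR_MH = (453.2408 + 284.4586) / (148.5236 + 42.6943) = 737.6994 / 191.2179 = 3.85790

3.858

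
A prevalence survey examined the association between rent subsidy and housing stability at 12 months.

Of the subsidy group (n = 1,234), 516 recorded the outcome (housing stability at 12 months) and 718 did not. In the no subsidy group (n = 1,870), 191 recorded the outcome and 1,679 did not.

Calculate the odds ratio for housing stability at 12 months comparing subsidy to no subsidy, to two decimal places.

6.32

From the description: a = 516, b = 718, c = 191, d = 1679.
OR = (a·d)/(b·c) = (516 × 1679) / (718 × 191) = 866364 / 137138 = 6.31746
The odds of housing stability at 12 months are about 6.32 times as high in the subsidy group.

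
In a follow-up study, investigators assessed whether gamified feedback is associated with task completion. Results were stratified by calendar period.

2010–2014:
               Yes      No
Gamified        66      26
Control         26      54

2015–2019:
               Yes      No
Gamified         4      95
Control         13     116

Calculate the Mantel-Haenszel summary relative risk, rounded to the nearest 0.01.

1.69

RR_MH = Σ(aᵢ·n₀ᵢ/nᵢ) / Σ(cᵢ·n₁ᵢ/nᵢ), with n₁ᵢ = aᵢ+bᵢ (exposed), n₀ᵢ = cᵢ+dᵢ (unexposed), nᵢ = n₁ᵢ+n₀ᵢ.
Stratum 1 (2010–2014): n₁ = 92, n₀ = 80, n = 172; a·n₀/n = 66·80/172 = 30.6977; c·n₁/n = 26·92/172 = 13.9070
Stratum 2 (2015–2019): n₁ = 99, n₀ = 129, n = 228; a·n₀/n = 4·129/228 = 2.2632; c·n₁/n = 13·99/228 = 5.6447
RR_MH = (30.6977 + 2.2632) / (13.9070 + 5.6447) = 32.9608 / 19.5517 = 1.68583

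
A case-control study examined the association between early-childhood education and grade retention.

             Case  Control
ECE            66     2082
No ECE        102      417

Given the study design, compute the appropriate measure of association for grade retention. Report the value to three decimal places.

Cells: a = 66, b = 2082, c = 102, d = 417.
This is a case-control study: participants were sampled on outcome status, so risks in the source population cannot be estimated directly — relative risk is not valid here. The odds ratio is the appropriate measure.
OR = (a·d)/(b·c) = (66 × 417) / (2082 × 102) = 27522 / 212364 = 0.12960

0.130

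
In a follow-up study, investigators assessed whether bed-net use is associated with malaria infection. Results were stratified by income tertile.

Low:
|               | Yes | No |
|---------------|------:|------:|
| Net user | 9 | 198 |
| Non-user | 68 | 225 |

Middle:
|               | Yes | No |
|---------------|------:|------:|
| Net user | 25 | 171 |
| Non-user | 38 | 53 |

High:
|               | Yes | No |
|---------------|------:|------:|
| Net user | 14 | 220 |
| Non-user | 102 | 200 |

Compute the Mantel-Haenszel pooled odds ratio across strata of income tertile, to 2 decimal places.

OR_MH = Σ(aᵢdᵢ/nᵢ) / Σ(bᵢcᵢ/nᵢ), where nᵢ is the stratum total.
Stratum 1 (Low): n = 500; a·d/n = 9·225/500 = 4.0500; b·c/n = 198·68/500 = 26.9280
Stratum 2 (Middle): n = 287; a·d/n = 25·53/287 = 4.6167; b·c/n = 171·38/287 = 22.6411
Stratum 3 (High): n = 536; a·d/n = 14·200/536 = 5.2239; b·c/n = 220·102/536 = 41.8657
OR_MH = (4.0500 + 4.6167 + 5.2239) / (26.9280 + 22.6411 + 41.8657) = 13.8906 / 91.4348 = 0.15192

0.15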